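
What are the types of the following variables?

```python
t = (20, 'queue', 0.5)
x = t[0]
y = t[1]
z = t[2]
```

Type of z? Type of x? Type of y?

tuple[2] is float; tuple[0] is int; tuple[1] is str

float, int, str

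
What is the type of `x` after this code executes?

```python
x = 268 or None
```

'or' returns first truthy value

int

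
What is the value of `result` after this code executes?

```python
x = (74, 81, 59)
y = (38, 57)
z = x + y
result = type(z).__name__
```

x is tuple; y is tuple; z is tuple; result = 'tuple'

'tuple'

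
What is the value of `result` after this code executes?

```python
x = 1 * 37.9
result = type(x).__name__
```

x is float; result = 'float'

'float'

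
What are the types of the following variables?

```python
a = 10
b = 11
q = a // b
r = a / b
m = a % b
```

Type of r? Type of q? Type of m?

/ returns float; // returns int; % of ints returns int

float, int, int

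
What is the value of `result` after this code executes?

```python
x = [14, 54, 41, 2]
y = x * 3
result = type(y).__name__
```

x is list; y is list; result = 'list'

'list'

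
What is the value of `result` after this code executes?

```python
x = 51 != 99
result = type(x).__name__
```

x is bool; result = 'bool'

'bool'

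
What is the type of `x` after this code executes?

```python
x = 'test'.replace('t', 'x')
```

str.replace() returns str

str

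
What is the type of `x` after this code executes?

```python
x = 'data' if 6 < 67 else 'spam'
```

Both branches of conditional are str

str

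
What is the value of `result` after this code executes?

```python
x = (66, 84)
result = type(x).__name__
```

x is tuple; result = 'tuple'

'tuple'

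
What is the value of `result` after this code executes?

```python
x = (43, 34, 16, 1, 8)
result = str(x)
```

x = (43, 34, 16, 1, 8); result = '(43, 34, 16, 1, 8)'

'(43, 34, 16, 1, 8)'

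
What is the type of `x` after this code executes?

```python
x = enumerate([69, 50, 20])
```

enumerate() returns an enumerate object

enumerate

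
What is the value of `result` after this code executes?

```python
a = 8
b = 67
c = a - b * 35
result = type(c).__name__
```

a is int; b is int; c is int; result = 'int'

'int'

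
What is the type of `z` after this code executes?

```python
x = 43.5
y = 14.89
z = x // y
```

float // float = float

float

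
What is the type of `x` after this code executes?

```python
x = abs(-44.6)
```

abs() of float returns float

float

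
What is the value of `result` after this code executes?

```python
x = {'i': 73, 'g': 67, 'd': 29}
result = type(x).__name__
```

x is dict; result = 'dict'

'dict'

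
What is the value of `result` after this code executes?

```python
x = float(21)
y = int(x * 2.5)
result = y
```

x = 21.0; y = 52; result = 52

52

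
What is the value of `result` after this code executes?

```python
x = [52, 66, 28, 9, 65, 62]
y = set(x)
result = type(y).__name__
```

x is list; y is set; result = 'set'

'set'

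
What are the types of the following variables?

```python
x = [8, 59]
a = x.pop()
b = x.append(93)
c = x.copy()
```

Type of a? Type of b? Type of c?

pop() returns element; append() returns None; copy() returns list

int, NoneType, list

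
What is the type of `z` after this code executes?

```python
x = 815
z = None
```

None has type NoneType

NoneType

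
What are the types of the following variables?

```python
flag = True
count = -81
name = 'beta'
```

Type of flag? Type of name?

flag is assigned the constant True, which has type bool; name is assigned a quoted string literal, so it is a str

bool, str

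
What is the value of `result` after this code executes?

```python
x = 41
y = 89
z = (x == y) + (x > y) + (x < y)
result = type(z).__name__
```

x is int; y is int; z is int; result = 'int'

'int'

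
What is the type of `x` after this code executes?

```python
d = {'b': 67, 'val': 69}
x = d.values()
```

.values() returns dict_values view

dict_values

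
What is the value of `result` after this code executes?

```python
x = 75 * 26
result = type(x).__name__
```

x is int; result = 'int'

'int'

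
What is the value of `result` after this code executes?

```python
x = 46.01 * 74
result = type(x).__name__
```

x is float; result = 'float'

'float'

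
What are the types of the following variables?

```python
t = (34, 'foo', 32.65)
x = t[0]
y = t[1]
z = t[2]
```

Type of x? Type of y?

tuple[0] is int; tuple[1] is str

int, str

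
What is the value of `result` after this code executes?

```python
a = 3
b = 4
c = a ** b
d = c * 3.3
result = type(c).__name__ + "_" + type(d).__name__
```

a is int; b is int; c is int; d is float; result = 'int_float'

'int_float'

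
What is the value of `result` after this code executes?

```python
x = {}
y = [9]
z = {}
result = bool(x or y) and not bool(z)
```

x = {}; y = [9]; z = {}; result = True

True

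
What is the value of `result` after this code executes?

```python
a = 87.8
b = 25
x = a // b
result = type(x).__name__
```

a is float; b is int; x is float; result = 'float'

'float'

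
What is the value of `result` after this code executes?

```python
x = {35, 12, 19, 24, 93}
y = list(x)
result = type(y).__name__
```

x is set; y is list; result = 'list'

'list'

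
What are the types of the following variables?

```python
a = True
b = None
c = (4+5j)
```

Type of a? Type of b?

a is assigned the constant True, which has type bool; b is assigned None, whose type is NoneType

bool, NoneType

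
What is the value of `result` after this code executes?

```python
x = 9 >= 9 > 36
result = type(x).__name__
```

x is bool; result = 'bool'

'bool'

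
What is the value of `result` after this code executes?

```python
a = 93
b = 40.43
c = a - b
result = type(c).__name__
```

a is int; b is float; c is float; result = 'float'

'float'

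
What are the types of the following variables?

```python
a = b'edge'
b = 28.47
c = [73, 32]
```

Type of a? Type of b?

a is assigned a bytes literal (b'...' prefix); b is assigned a number with a decimal point, so it is a float

bytes, float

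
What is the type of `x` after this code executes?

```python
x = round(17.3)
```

round() with no decimal places returns int

int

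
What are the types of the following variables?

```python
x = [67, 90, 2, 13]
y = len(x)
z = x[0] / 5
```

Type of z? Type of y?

int / int = float; len() returns int

float, int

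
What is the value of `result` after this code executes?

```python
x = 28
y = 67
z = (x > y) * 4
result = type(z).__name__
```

x is int; y is int; z is int; result = 'int'

'int'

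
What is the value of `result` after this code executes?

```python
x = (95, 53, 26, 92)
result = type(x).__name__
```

x is tuple; result = 'tuple'

'tuple'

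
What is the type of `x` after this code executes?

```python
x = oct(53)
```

oct() returns str representation

str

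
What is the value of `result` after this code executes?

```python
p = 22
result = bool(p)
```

p = 22; result = True

True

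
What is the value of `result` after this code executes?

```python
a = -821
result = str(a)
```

a = -821; result = '-821'

'-821'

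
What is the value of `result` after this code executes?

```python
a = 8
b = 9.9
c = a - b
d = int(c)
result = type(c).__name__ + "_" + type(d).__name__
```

a is int; b is float; c is float; d is int; result = 'float_int'

'float_int'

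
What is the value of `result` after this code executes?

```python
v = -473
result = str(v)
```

v = -473; result = '-473'

'-473'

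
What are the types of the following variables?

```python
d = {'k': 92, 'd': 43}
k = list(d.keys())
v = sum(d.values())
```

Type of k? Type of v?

list() converts to list; sum of ints is int

list, int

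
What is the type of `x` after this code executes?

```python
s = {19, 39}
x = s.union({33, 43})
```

set.union() returns a new set

set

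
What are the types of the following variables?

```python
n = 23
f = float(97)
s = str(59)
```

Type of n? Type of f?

n is assigned a bare integer (no decimal point), so it is an int; f is assigned the result of calling float(), which returns a float

int, float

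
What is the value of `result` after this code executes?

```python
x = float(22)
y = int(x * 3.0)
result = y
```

x = 22.0; y = 66; result = 66

66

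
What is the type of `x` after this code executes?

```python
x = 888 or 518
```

'or' returns first truthy value (int)

int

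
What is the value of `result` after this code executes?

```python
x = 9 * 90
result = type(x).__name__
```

x is int; result = 'int'

'int'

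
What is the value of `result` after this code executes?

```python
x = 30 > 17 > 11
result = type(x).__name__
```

x is bool; result = 'bool'

'bool'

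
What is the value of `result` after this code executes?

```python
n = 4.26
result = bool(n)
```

n = 4.26; result = True

True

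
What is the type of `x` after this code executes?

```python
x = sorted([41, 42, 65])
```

sorted() always returns list

list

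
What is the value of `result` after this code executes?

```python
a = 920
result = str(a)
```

a = 920; result = '920'

'920'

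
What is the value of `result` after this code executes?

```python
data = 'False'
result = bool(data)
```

data = 'False'; result = True

True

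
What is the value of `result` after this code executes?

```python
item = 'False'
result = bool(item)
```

item = 'False'; result = True

True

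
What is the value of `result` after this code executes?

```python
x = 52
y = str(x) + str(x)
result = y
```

x = 52; y = '5252'; result = '5252'

'5252'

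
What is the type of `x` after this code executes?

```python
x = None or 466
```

'or' with None returns the other truthy value

int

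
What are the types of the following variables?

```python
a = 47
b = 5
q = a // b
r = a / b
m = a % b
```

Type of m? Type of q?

% of ints returns int; // returns int

int, int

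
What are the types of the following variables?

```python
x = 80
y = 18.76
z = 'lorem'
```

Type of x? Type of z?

x is assigned a bare integer (no decimal point), so it is an int; z is assigned a quoted string literal, so it is a str

int, str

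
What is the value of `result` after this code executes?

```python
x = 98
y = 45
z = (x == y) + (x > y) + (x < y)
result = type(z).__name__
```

x is int; y is int; z is int; result = 'int'

'int'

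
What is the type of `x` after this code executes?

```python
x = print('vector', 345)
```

print() returns None

NoneType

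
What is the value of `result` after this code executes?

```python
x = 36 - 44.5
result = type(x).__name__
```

x is float; result = 'float'

'float'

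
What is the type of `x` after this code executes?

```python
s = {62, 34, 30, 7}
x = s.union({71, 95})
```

set.union() returns a new set

set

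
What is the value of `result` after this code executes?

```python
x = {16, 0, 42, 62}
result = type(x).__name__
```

x is set; result = 'set'

'set'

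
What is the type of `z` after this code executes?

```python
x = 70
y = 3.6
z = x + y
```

int + float = float

float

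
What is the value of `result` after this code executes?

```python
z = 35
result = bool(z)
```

z = 35; result = True

True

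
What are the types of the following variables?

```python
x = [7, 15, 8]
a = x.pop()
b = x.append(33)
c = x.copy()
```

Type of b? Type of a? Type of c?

append() returns None; pop() returns element; copy() returns list

NoneType, int, list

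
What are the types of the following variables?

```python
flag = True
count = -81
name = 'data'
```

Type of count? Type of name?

count is assigned a bare integer (no decimal point), so it is an int; name is assigned a quoted string literal, so it is a str

int, str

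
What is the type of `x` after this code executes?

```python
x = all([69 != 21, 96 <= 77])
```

all() returns bool

bool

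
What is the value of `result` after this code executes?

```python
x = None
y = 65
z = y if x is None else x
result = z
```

x = None; y = 65; z = 65; result = 65

65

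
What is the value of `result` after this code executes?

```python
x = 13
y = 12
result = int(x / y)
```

x = 13; y = 12; result = 1

1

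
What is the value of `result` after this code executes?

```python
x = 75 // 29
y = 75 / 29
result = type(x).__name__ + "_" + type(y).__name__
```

x is int; y is float; result = 'int_float'

'int_float'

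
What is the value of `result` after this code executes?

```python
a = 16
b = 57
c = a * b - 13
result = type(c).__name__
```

a is int; b is int; c is int; result = 'int'

'int'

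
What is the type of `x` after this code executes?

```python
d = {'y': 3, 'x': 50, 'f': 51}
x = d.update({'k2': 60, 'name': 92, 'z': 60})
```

dict.update() returns None

NoneType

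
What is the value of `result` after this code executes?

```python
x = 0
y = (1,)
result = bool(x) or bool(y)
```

x = 0; y = (1,); result = True

True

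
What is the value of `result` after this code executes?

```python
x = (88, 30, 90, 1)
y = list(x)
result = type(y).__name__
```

x is tuple; y is list; result = 'list'

'list'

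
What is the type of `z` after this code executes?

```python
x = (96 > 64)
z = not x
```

'not' returns bool

bool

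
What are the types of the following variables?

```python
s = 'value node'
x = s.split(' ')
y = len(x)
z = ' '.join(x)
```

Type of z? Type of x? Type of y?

str.join() returns str; str.split() returns list; len() returns int

str, list, int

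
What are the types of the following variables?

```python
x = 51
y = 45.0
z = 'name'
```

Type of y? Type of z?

y is assigned a number with a decimal point, so it is a float; z is assigned a quoted string literal, so it is a str

float, str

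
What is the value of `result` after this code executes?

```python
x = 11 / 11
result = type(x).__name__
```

x is float; result = 'float'

'float'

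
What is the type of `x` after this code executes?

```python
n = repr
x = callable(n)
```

callable() returns bool

bool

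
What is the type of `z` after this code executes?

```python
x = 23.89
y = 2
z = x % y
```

float % int = float

float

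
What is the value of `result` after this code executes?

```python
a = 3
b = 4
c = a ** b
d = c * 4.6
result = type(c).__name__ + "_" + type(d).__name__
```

a is int; b is int; c is int; d is float; result = 'int_float'

'int_float'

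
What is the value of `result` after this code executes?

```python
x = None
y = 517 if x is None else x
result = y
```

x = None; y = 517; result = 517

517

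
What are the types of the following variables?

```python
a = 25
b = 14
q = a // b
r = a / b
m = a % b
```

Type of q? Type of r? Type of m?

// returns int; / returns float; % of ints returns int

int, float, int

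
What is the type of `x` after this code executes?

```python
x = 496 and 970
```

'and' with truthy values returns last operand (int)

int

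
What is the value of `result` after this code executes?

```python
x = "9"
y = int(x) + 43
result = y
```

x = '9'; y = 52; result = 52

52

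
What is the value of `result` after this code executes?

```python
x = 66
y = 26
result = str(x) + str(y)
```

x = 66; y = 26; result = '6626'

'6626'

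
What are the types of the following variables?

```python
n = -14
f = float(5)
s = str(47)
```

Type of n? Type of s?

n is assigned a bare integer (no decimal point), so it is an int; s is assigned the result of calling str(), which returns a str

int, str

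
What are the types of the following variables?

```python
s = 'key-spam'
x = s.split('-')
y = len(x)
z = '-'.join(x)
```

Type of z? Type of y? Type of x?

str.join() returns str; len() returns int; str.split() returns list

str, int, list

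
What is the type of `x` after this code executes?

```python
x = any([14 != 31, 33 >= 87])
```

any() returns bool

bool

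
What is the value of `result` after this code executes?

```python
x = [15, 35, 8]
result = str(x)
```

x = [15, 35, 8]; result = '[15, 35, 8]'

'[15, 35, 8]'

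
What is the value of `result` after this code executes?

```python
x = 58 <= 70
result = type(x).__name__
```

x is bool; result = 'bool'

'bool'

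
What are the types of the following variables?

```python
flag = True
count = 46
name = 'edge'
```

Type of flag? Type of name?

flag is assigned the constant True, which has type bool; name is assigned a quoted string literal, so it is a str

bool, str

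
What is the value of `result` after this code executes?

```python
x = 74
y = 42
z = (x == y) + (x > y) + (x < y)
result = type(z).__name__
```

x is int; y is int; z is int; result = 'int'

'int'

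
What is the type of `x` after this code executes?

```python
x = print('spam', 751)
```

print() returns None

NoneType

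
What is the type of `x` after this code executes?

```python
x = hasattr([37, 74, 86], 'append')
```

hasattr() returns bool

bool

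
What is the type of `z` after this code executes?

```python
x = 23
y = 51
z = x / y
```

int / int = float

float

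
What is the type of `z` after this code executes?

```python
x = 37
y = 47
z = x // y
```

int // int = int

int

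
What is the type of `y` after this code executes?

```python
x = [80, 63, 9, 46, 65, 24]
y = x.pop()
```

list.pop() returns the popped element

int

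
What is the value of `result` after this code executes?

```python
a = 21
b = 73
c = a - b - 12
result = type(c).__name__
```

a is int; b is int; c is int; result = 'int'

'int'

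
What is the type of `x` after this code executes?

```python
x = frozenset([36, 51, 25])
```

frozenset() returns frozenset

frozenset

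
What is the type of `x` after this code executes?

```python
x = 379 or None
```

'or' returns first truthy value

int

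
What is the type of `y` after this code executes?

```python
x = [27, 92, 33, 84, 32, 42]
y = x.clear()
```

list.clear() returns None

NoneType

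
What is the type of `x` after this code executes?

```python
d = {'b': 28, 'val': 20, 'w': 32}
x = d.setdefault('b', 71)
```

dict.setdefault() returns the (existing or default) value

int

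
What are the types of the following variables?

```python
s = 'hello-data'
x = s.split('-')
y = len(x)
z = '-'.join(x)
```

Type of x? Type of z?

str.split() returns list; str.join() returns str

list, str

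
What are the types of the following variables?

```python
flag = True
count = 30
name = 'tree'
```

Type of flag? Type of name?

flag is assigned the constant True, which has type bool; name is assigned a quoted string literal, so it is a str

bool, str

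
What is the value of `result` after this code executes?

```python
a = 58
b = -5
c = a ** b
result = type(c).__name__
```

a is int; b is int; c is float; result = 'float'

'float'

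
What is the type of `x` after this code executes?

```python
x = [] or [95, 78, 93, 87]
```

'or' returns first truthy value (list)

list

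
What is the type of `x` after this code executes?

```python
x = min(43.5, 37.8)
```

min() of floats returns float

float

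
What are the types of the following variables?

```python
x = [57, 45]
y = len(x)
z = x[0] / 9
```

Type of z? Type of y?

int / int = float; len() returns int

float, int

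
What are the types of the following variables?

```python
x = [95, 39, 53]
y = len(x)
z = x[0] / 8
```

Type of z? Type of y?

int / int = float; len() returns int

float, int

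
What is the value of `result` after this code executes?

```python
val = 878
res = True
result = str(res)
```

val = 878; res = True; result = 'True'

'True'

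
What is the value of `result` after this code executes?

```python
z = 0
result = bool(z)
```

z = 0; result = False

False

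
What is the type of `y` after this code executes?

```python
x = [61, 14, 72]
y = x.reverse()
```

list.reverse() returns None

NoneType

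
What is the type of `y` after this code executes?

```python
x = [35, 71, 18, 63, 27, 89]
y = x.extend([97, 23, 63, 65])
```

list.extend() returns None

NoneType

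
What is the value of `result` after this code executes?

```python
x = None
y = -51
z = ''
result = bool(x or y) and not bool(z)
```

x = None; y = -51; z = ''; result = True

True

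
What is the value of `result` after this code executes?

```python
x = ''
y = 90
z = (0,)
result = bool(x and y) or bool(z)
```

x = ''; y = 90; z = (0,); result = True

True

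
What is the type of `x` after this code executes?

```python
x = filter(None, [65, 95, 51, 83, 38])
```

filter() returns a filter object

filter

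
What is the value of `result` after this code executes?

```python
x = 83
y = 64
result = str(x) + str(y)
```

x = 83; y = 64; result = '8364'

'8364'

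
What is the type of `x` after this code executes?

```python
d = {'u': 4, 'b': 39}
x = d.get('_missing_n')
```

dict.get() returns None when key not found

NoneType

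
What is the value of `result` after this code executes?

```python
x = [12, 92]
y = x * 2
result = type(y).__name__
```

x is list; y is list; result = 'list'

'list'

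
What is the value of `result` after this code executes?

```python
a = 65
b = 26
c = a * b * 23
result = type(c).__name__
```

a is int; b is int; c is int; result = 'int'

'int'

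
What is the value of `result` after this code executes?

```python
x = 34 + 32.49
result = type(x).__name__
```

x is float; result = 'float'

'float'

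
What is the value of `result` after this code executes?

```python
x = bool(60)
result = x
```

x = True; result = True

True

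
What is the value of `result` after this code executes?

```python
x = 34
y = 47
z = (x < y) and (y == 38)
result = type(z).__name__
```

x is int; y is int; z is bool; result = 'bool'

'bool'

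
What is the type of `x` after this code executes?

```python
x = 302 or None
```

'or' returns first truthy value

int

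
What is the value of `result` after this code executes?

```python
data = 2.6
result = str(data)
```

data = 2.6; result = '2.6'

'2.6'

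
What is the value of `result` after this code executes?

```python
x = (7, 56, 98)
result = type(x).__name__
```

x is tuple; result = 'tuple'

'tuple'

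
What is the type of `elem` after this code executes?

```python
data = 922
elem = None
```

None has type NoneType

NoneType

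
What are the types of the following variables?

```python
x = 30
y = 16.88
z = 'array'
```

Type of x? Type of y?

x is assigned a bare integer (no decimal point), so it is an int; y is assigned a number with a decimal point, so it is a float

int, float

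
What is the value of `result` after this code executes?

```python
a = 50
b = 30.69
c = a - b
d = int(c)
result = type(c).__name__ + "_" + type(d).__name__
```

a is int; b is float; c is float; d is int; result = 'float_int'

'float_int'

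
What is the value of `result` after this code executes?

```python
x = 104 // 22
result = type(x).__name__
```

x is int; result = 'int'

'int'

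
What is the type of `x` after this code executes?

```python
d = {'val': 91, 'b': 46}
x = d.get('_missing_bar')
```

dict.get() returns None when key not found

NoneType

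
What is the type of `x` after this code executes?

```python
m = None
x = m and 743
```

'and' returns first falsy value (None)

NoneType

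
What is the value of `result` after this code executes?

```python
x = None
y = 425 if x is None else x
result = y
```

x = None; y = 425; result = 425

425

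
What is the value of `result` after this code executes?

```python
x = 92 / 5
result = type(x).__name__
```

x is float; result = 'float'

'float'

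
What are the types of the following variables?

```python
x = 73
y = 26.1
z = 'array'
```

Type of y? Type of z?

y is assigned a number with a decimal point, so it is a float; z is assigned a quoted string literal, so it is a str

float, str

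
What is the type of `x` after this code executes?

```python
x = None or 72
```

'or' with None returns the other truthy value

int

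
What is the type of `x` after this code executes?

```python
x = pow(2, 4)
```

pow(int, int) returns int

int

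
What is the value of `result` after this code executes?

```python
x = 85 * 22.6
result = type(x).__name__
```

x is float; result = 'float'

'float'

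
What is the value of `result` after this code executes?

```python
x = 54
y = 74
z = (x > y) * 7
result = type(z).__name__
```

x is int; y is int; z is int; result = 'int'

'int'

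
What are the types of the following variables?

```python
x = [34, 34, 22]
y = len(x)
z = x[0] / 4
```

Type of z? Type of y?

int / int = float; len() returns int

float, int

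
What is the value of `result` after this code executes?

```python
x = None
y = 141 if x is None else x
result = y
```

x = None; y = 141; result = 141

141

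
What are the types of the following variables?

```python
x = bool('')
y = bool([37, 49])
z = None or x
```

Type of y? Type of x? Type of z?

bool() returns bool; bool() returns bool; None or bool returns the bool

bool, bool, bool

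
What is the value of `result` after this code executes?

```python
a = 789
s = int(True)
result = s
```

a = 789; s = 1; result = 1

1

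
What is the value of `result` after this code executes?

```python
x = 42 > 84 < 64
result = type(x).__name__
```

x is bool; result = 'bool'

'bool'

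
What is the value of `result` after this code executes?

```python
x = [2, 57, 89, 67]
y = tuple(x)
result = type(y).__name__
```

x is list; y is tuple; result = 'tuple'

'tuple'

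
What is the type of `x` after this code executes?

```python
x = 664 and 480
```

'and' with truthy values returns last operand (int)

int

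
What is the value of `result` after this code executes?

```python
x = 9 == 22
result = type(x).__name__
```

x is bool; result = 'bool'

'bool'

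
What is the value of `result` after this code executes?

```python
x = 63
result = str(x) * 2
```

x = 63; result = '6363'

'6363'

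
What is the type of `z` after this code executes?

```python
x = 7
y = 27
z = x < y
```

Comparison returns bool

bool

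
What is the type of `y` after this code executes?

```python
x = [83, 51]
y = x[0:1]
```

Slicing a list returns a list

list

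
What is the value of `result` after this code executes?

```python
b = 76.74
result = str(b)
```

b = 76.74; result = '76.74'

'76.74'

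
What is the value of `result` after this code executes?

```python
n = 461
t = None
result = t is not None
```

n = 461; t = None; result = False

False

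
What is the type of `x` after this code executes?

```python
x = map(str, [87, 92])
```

map() returns a map object

map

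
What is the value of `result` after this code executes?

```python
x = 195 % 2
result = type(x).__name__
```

x is int; result = 'int'

'int'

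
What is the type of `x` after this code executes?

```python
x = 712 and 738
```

'and' with truthy values returns last operand (int)

int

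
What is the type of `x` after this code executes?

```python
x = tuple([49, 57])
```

tuple() constructor returns tuple

tuple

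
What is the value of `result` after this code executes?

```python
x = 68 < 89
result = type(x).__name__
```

x is bool; result = 'bool'

'bool'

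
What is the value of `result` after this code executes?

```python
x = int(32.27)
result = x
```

x = 32; result = 32

32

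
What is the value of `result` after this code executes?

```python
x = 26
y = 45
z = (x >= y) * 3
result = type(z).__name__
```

x is int; y is int; z is int; result = 'int'

'int'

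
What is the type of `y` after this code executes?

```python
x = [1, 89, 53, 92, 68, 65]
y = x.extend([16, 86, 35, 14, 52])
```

list.extend() returns None

NoneType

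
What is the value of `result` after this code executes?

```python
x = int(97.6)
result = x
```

x = 97; result = 97

97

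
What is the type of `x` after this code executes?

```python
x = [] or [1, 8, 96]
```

'or' returns first truthy value (list)

list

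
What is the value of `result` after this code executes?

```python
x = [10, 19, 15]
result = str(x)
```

x = [10, 19, 15]; result = '[10, 19, 15]'

'[10, 19, 15]'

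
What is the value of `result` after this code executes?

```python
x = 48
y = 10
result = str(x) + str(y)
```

x = 48; y = 10; result = '4810'

'4810'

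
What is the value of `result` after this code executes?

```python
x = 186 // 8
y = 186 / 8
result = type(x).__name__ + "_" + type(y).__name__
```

x is int; y is float; result = 'int_float'

'int_float'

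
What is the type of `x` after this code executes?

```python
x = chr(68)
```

chr() returns str (single char)

str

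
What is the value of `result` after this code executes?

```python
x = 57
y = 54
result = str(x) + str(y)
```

x = 57; y = 54; result = '5754'

'5754'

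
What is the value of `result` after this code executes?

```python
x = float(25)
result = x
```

x = 25.0; result = 25.0

25.0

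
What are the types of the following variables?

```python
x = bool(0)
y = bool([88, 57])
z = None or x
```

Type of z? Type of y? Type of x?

None or bool returns the bool; bool() returns bool; bool() returns bool

bool, bool, bool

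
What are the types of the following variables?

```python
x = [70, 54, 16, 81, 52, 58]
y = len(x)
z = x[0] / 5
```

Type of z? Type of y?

int / int = float; len() returns int

float, int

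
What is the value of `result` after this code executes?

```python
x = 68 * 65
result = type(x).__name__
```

x is int; result = 'int'

'int'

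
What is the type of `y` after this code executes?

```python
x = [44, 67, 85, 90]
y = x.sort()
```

list.sort() returns None (mutates in place)

NoneType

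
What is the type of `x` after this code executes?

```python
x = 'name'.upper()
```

str.upper() returns str

str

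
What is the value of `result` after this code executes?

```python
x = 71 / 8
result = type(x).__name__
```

x is float; result = 'float'

'float'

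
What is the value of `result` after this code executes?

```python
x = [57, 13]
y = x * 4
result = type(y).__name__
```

x is list; y is list; result = 'list'

'list'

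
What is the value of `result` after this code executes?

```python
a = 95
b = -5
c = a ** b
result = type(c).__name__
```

a is int; b is int; c is float; result = 'float'

'float'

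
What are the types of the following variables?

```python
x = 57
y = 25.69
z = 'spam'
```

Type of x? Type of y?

x is assigned a bare integer (no decimal point), so it is an int; y is assigned a number with a decimal point, so it is a float

int, float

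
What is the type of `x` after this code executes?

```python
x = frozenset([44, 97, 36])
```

frozenset() returns frozenset

frozenset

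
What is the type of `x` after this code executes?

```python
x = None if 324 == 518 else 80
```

324 == 518 is False, so the else branch is taken

int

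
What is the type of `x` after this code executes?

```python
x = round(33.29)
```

round() with no decimal places returns int

int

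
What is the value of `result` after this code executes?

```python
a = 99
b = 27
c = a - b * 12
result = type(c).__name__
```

a is int; b is int; c is int; result = 'int'

'int'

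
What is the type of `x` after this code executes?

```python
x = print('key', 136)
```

print() returns None

NoneType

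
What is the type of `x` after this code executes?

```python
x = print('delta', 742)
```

print() returns None

NoneType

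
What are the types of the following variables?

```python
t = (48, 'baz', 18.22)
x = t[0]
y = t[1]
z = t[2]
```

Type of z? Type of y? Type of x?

tuple[2] is float; tuple[1] is str; tuple[0] is int

float, str, int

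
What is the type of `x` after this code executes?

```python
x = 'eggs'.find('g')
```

str.find() returns int index

int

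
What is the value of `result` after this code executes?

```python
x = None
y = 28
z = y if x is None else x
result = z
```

x = None; y = 28; z = 28; result = 28

28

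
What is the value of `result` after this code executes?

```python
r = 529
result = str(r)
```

r = 529; result = '529'

'529'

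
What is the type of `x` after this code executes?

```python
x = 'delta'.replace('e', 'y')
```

str.replace() returns str

str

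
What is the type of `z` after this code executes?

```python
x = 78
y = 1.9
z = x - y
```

int - float = float

float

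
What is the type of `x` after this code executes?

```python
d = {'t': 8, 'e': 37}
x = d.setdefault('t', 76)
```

dict.setdefault() returns the (existing or default) value

int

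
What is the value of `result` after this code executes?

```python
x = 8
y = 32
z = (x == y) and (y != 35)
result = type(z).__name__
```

x is int; y is int; z is bool; result = 'bool'

'bool'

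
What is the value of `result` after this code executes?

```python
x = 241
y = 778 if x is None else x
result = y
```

x = 241; y = 241; result = 241

241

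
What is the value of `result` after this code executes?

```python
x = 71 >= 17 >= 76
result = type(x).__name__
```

x is bool; result = 'bool'

'bool'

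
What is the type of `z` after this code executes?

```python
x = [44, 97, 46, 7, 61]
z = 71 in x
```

'in' operator returns bool

bool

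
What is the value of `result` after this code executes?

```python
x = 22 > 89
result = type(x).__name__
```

x is bool; result = 'bool'

'bool'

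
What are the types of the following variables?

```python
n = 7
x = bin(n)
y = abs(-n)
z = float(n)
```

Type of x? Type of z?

bin() returns str; float() returns float

str, float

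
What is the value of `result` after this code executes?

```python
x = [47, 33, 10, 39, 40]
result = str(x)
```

x = [47, 33, 10, 39, 40]; result = '[47, 33, 10, 39, 40]'

'[47, 33, 10, 39, 40]'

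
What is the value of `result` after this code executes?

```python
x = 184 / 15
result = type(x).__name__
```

x is float; result = 'float'

'float'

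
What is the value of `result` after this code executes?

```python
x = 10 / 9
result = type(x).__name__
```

x is float; result = 'float'

'float'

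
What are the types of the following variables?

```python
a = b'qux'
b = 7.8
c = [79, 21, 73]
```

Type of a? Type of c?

a is assigned a bytes literal (b'...' prefix); c is assigned a list literal (square brackets)

bytes, list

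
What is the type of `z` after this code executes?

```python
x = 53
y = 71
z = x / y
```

int / int = float

float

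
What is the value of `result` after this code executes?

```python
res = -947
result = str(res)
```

res = -947; result = '-947'

'-947'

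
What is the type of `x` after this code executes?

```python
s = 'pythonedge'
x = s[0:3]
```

Slicing a str returns str

str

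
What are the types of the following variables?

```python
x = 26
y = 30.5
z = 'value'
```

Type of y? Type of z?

y is assigned a number with a decimal point, so it is a float; z is assigned a quoted string literal, so it is a str

float, str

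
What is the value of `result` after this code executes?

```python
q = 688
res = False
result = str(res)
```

q = 688; res = False; result = 'False'

'False'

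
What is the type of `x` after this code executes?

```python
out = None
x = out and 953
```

'and' returns first falsy value (None)

NoneType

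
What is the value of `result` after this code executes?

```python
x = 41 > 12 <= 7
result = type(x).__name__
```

x is bool; result = 'bool'

'bool'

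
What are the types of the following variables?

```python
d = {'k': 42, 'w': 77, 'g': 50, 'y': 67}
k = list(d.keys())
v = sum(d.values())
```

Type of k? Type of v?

list() converts to list; sum of ints is int

list, int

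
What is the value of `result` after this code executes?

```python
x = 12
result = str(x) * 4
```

x = 12; result = '12121212'

'12121212'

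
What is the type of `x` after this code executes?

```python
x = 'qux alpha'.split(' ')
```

str.split() returns list

list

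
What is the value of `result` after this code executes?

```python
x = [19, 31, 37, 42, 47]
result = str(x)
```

x = [19, 31, 37, 42, 47]; result = '[19, 31, 37, 42, 47]'

'[19, 31, 37, 42, 47]'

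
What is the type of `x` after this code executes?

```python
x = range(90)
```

range() returns a range object

range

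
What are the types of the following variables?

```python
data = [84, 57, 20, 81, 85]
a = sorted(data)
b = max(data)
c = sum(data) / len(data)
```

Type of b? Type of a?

max of ints returns int; sorted() returns list

int, list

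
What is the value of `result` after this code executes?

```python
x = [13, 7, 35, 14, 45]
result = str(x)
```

x = [13, 7, 35, 14, 45]; result = '[13, 7, 35, 14, 45]'

'[13, 7, 35, 14, 45]'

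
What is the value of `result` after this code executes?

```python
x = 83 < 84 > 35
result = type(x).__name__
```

x is bool; result = 'bool'

'bool'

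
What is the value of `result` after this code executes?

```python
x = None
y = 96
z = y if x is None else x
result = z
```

x = None; y = 96; z = 96; result = 96

96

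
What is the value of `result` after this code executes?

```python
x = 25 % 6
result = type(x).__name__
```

x is int; result = 'int'

'int'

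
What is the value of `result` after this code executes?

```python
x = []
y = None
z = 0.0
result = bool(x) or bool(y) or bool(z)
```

x = []; y = None; z = 0.0; result = False

False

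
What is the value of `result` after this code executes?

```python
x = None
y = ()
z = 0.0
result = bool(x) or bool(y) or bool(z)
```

x = None; y = (); z = 0.0; result = False

False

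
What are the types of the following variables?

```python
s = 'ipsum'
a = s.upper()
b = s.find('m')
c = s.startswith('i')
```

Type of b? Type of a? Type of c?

find() returns int; upper() returns str; startswith() returns bool

int, str, bool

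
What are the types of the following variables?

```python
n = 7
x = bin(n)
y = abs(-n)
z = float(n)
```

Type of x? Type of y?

bin() returns str; abs() of int returns int

str, int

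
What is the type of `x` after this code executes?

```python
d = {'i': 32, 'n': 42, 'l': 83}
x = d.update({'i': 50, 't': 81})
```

dict.update() returns None

NoneType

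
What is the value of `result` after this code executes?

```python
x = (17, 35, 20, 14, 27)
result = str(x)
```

x = (17, 35, 20, 14, 27); result = '(17, 35, 20, 14, 27)'

'(17, 35, 20, 14, 27)'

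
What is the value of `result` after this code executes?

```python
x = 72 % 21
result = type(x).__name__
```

x is int; result = 'int'

'int'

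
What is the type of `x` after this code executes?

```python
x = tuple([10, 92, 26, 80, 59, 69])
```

tuple() constructor returns tuple

tuple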